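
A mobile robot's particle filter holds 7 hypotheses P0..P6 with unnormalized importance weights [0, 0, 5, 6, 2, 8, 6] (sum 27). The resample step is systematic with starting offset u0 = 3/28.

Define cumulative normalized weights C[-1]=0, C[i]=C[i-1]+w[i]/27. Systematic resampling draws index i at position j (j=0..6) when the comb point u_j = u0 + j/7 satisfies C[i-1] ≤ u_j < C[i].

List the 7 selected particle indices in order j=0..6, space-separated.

C = [0, 0, 5/27, 11/27, 13/27, 7/9, 1]
j=0: u_0=3/28 ∈ [0, 5/27) → index 2
j=1: u_1=1/4 ∈ [5/27, 11/27) → index 3
j=2: u_2=11/28 ∈ [5/27, 11/27) → index 3
j=3: u_3=15/28 ∈ [13/27, 7/9) → index 5
j=4: u_4=19/28 ∈ [13/27, 7/9) → index 5
j=5: u_5=23/28 ∈ [7/9, 1) → index 6
j=6: u_6=27/28 ∈ [7/9, 1) → index 6

2 3 3 5 5 6 6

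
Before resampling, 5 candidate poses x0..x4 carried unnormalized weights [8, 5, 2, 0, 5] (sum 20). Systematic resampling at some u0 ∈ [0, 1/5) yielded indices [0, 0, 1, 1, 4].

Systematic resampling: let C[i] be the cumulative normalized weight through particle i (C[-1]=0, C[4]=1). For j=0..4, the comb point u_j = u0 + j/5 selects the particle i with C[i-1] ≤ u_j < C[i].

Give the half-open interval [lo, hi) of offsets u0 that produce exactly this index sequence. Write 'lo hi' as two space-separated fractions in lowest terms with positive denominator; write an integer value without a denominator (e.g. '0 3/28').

C = [2/5, 13/20, 3/4, 3/4, 1]
j=0 picked index 0: u0 ∈ [0, 2/5)
j=1 picked index 0: u0 ∈ [-1/5, 1/5)
j=2 picked index 1: u0 ∈ [0, 1/4)
j=3 picked index 1: u0 ∈ [-1/5, 1/20)
j=4 picked index 4: u0 ∈ [-1/20, 1/5)
intersection: [0, 1/20)

0 1/20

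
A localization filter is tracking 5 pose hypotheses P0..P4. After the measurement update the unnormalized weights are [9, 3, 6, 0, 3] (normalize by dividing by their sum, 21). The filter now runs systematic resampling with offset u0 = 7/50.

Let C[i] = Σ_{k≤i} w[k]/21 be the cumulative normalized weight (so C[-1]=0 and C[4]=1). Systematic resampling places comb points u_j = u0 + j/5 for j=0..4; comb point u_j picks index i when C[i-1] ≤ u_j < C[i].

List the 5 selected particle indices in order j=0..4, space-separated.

C = [3/7, 4/7, 6/7, 6/7, 1]
j=0: u_0=7/50 ∈ [0, 3/7) → index 0
j=1: u_1=17/50 ∈ [0, 3/7) → index 0
j=2: u_2=27/50 ∈ [3/7, 4/7) → index 1
j=3: u_3=37/50 ∈ [4/7, 6/7) → index 2
j=4: u_4=47/50 ∈ [6/7, 1) → index 4

0 0 1 2 4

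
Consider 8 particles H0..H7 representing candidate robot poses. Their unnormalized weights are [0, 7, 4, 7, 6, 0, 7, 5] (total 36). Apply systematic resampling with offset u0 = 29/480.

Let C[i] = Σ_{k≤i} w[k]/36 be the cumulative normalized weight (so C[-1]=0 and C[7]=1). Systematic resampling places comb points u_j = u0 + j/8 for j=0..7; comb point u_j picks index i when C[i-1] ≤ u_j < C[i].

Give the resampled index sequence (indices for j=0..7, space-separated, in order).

C = [0, 7/36, 11/36, 1/2, 2/3, 2/3, 31/36, 1]
j=0: u_0=29/480 ∈ [0, 7/36) → index 1
j=1: u_1=89/480 ∈ [0, 7/36) → index 1
j=2: u_2=149/480 ∈ [11/36, 1/2) → index 3
j=3: u_3=209/480 ∈ [11/36, 1/2) → index 3
j=4: u_4=269/480 ∈ [1/2, 2/3) → index 4
j=5: u_5=329/480 ∈ [2/3, 31/36) → index 6
j=6: u_6=389/480 ∈ [2/3, 31/36) → index 6
j=7: u_7=449/480 ∈ [31/36, 1) → index 7

1 1 3 3 4 6 6 7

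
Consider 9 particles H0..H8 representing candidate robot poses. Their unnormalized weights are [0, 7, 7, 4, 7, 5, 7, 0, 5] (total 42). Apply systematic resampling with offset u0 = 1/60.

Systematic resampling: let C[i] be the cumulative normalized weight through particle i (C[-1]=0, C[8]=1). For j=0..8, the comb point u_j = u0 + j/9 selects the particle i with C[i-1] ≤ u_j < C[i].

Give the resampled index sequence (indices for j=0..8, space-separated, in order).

1 1 2 3 4 4 5 6 8

C = [0, 1/6, 1/3, 3/7, 25/42, 5/7, 37/42, 37/42, 1]
j=0: u_0=1/60 ∈ [0, 1/6) → index 1
j=1: u_1=23/180 ∈ [0, 1/6) → index 1
j=2: u_2=43/180 ∈ [1/6, 1/3) → index 2
j=3: u_3=7/20 ∈ [1/3, 3/7) → index 3
j=4: u_4=83/180 ∈ [3/7, 25/42) → index 4
j=5: u_5=103/180 ∈ [3/7, 25/42) → index 4
j=6: u_6=41/60 ∈ [25/42, 5/7) → index 5
j=7: u_7=143/180 ∈ [5/7, 37/42) → index 6
j=8: u_8=163/180 ∈ [37/42, 1) → index 8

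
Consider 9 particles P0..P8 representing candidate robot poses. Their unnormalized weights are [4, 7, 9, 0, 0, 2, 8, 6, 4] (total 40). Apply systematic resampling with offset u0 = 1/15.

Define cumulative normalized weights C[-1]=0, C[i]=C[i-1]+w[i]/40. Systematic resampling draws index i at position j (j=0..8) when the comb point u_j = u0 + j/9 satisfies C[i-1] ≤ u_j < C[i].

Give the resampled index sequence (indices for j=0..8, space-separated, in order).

0 1 2 2 5 6 6 7 8

C = [1/10, 11/40, 1/2, 1/2, 1/2, 11/20, 3/4, 9/10, 1]
j=0: u_0=1/15 ∈ [0, 1/10) → index 0
j=1: u_1=8/45 ∈ [1/10, 11/40) → index 1
j=2: u_2=13/45 ∈ [11/40, 1/2) → index 2
j=3: u_3=2/5 ∈ [11/40, 1/2) → index 2
j=4: u_4=23/45 ∈ [1/2, 11/20) → index 5
j=5: u_5=28/45 ∈ [11/20, 3/4) → index 6
j=6: u_6=11/15 ∈ [11/20, 3/4) → index 6
j=7: u_7=38/45 ∈ [3/4, 9/10) → index 7
j=8: u_8=43/45 ∈ [9/10, 1) → index 8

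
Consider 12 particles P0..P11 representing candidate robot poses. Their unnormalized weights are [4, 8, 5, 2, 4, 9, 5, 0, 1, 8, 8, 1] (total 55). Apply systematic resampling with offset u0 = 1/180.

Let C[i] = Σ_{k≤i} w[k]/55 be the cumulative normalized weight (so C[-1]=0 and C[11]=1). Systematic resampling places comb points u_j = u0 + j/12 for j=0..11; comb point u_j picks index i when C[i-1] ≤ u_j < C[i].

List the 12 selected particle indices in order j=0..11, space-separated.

C = [4/55, 12/55, 17/55, 19/55, 23/55, 32/55, 37/55, 37/55, 38/55, 46/55, 54/55, 1]
j=0: u_0=1/180 ∈ [0, 4/55) → index 0
j=1: u_1=4/45 ∈ [4/55, 12/55) → index 1
j=2: u_2=31/180 ∈ [4/55, 12/55) → index 1
j=3: u_3=23/90 ∈ [12/55, 17/55) → index 2
j=4: u_4=61/180 ∈ [17/55, 19/55) → index 3
j=5: u_5=19/45 ∈ [23/55, 32/55) → index 5
j=6: u_6=91/180 ∈ [23/55, 32/55) → index 5
j=7: u_7=53/90 ∈ [32/55, 37/55) → index 6
j=8: u_8=121/180 ∈ [32/55, 37/55) → index 6
j=9: u_9=34/45 ∈ [38/55, 46/55) → index 9
j=10: u_10=151/180 ∈ [46/55, 54/55) → index 10
j=11: u_11=83/90 ∈ [46/55, 54/55) → index 10

0 1 1 2 3 5 5 6 6 9 10 10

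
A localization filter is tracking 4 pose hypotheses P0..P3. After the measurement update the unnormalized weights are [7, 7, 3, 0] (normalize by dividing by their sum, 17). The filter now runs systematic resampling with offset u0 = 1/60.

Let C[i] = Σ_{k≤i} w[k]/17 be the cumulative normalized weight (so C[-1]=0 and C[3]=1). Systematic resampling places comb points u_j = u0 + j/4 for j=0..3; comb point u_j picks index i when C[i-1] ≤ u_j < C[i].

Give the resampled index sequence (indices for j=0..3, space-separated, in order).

0 0 1 1

C = [7/17, 14/17, 1, 1]
j=0: u_0=1/60 ∈ [0, 7/17) → index 0
j=1: u_1=4/15 ∈ [0, 7/17) → index 0
j=2: u_2=31/60 ∈ [7/17, 14/17) → index 1
j=3: u_3=23/30 ∈ [7/17, 14/17) → index 1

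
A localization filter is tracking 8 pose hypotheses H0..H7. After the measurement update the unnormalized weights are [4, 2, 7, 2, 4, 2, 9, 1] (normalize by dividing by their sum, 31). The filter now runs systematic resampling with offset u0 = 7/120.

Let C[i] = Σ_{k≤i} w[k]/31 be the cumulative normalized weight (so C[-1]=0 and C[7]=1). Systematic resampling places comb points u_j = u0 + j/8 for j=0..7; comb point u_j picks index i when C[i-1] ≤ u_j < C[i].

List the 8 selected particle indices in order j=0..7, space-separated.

0 1 2 3 4 6 6 6

C = [4/31, 6/31, 13/31, 15/31, 19/31, 21/31, 30/31, 1]
j=0: u_0=7/120 ∈ [0, 4/31) → index 0
j=1: u_1=11/60 ∈ [4/31, 6/31) → index 1
j=2: u_2=37/120 ∈ [6/31, 13/31) → index 2
j=3: u_3=13/30 ∈ [13/31, 15/31) → index 3
j=4: u_4=67/120 ∈ [15/31, 19/31) → index 4
j=5: u_5=41/60 ∈ [21/31, 30/31) → index 6
j=6: u_6=97/120 ∈ [21/31, 30/31) → index 6
j=7: u_7=14/15 ∈ [21/31, 30/31) → index 6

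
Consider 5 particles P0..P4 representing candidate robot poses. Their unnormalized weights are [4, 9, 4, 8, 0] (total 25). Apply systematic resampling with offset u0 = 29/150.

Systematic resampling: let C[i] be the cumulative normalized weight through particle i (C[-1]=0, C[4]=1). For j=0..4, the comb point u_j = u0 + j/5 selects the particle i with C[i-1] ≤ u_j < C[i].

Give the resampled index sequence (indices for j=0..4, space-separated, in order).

C = [4/25, 13/25, 17/25, 1, 1]
j=0: u_0=29/150 ∈ [4/25, 13/25) → index 1
j=1: u_1=59/150 ∈ [4/25, 13/25) → index 1
j=2: u_2=89/150 ∈ [13/25, 17/25) → index 2
j=3: u_3=119/150 ∈ [17/25, 1) → index 3
j=4: u_4=149/150 ∈ [17/25, 1) → index 3

1 1 2 3 3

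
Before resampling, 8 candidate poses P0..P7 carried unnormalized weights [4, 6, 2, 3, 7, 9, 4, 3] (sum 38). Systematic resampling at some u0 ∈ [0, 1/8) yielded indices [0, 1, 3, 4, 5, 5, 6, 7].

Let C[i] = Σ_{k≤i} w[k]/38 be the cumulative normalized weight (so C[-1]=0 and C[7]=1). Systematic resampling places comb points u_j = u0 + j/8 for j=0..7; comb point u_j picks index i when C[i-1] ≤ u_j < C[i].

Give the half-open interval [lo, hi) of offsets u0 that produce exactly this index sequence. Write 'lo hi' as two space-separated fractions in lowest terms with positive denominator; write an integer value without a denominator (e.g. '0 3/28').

3/38 2/19

C = [2/19, 5/19, 6/19, 15/38, 11/19, 31/38, 35/38, 1]
j=0 picked index 0: u0 ∈ [0, 2/19)
j=1 picked index 1: u0 ∈ [-3/152, 21/152)
j=2 picked index 3: u0 ∈ [5/76, 11/76)
j=3 picked index 4: u0 ∈ [3/152, 31/152)
j=4 picked index 5: u0 ∈ [3/38, 6/19)
j=5 picked index 5: u0 ∈ [-7/152, 29/152)
j=6 picked index 6: u0 ∈ [5/76, 13/76)
j=7 picked index 7: u0 ∈ [7/152, 1/8)
intersection: [3/38, 2/19)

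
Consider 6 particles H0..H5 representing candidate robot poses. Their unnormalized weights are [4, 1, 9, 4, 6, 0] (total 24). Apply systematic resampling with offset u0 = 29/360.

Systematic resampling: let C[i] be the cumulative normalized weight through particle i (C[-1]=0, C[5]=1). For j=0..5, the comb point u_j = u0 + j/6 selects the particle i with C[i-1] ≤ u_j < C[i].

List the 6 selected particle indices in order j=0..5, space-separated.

0 2 2 2 3 4

C = [1/6, 5/24, 7/12, 3/4, 1, 1]
j=0: u_0=29/360 ∈ [0, 1/6) → index 0
j=1: u_1=89/360 ∈ [5/24, 7/12) → index 2
j=2: u_2=149/360 ∈ [5/24, 7/12) → index 2
j=3: u_3=209/360 ∈ [5/24, 7/12) → index 2
j=4: u_4=269/360 ∈ [7/12, 3/4) → index 3
j=5: u_5=329/360 ∈ [3/4, 1) → index 4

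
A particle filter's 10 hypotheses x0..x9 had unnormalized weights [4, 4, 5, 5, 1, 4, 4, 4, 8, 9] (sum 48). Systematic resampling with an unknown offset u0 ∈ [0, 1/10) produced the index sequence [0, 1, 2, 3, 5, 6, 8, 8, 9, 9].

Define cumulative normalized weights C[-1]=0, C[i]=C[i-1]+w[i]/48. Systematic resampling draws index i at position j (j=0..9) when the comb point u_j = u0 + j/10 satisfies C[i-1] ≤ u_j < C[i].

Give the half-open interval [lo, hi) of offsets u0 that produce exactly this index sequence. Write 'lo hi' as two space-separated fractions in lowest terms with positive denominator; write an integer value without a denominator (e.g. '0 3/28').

C = [1/12, 1/6, 13/48, 3/8, 19/48, 23/48, 9/16, 31/48, 13/16, 1]
j=0 picked index 0: u0 ∈ [0, 1/12)
j=1 picked index 1: u0 ∈ [-1/60, 1/15)
j=2 picked index 2: u0 ∈ [-1/30, 17/240)
j=3 picked index 3: u0 ∈ [-7/240, 3/40)
j=4 picked index 5: u0 ∈ [-1/240, 19/240)
j=5 picked index 6: u0 ∈ [-1/48, 1/16)
j=6 picked index 8: u0 ∈ [11/240, 17/80)
j=7 picked index 8: u0 ∈ [-13/240, 9/80)
j=8 picked index 9: u0 ∈ [1/80, 1/5)
j=9 picked index 9: u0 ∈ [-7/80, 1/10)
intersection: [11/240, 1/16)

11/240 1/16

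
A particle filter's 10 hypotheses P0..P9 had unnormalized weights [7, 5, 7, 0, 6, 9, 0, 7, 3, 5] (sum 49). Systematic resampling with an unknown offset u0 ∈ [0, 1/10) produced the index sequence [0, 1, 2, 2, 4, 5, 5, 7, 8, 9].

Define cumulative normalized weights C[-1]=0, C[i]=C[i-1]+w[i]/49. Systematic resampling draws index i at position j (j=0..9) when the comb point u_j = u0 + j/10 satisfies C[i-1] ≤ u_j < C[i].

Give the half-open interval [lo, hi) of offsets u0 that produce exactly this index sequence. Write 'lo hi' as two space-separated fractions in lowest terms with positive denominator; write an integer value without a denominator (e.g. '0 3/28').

11/245 43/490

C = [1/7, 12/49, 19/49, 19/49, 25/49, 34/49, 34/49, 41/49, 44/49, 1]
j=0 picked index 0: u0 ∈ [0, 1/7)
j=1 picked index 1: u0 ∈ [3/70, 71/490)
j=2 picked index 2: u0 ∈ [11/245, 46/245)
j=3 picked index 2: u0 ∈ [-27/490, 43/490)
j=4 picked index 4: u0 ∈ [-3/245, 27/245)
j=5 picked index 5: u0 ∈ [1/98, 19/98)
j=6 picked index 5: u0 ∈ [-22/245, 23/245)
j=7 picked index 7: u0 ∈ [-3/490, 67/490)
j=8 picked index 8: u0 ∈ [9/245, 24/245)
j=9 picked index 9: u0 ∈ [-1/490, 1/10)
intersection: [11/245, 43/490)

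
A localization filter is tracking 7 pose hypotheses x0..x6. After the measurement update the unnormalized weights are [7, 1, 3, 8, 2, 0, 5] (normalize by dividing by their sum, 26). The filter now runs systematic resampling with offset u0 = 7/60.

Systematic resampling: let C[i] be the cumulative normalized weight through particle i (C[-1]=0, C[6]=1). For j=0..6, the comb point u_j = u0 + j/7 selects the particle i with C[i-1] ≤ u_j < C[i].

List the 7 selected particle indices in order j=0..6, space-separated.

C = [7/26, 4/13, 11/26, 19/26, 21/26, 21/26, 1]
j=0: u_0=7/60 ∈ [0, 7/26) → index 0
j=1: u_1=109/420 ∈ [0, 7/26) → index 0
j=2: u_2=169/420 ∈ [4/13, 11/26) → index 2
j=3: u_3=229/420 ∈ [11/26, 19/26) → index 3
j=4: u_4=289/420 ∈ [11/26, 19/26) → index 3
j=5: u_5=349/420 ∈ [21/26, 1) → index 6
j=6: u_6=409/420 ∈ [21/26, 1) → index 6

0 0 2 3 3 6 6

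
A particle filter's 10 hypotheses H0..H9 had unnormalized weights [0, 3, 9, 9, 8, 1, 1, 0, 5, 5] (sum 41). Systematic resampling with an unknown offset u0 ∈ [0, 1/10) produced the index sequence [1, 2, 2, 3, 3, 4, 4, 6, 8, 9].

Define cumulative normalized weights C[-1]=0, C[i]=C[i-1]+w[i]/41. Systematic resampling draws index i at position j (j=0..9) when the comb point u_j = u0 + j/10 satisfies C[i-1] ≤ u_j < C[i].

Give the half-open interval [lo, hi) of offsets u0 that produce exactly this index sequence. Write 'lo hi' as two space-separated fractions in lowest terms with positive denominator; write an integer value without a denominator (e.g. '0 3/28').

13/410 23/410

C = [0, 3/41, 12/41, 21/41, 29/41, 30/41, 31/41, 31/41, 36/41, 1]
j=0 picked index 1: u0 ∈ [0, 3/41)
j=1 picked index 2: u0 ∈ [-11/410, 79/410)
j=2 picked index 2: u0 ∈ [-26/205, 19/205)
j=3 picked index 3: u0 ∈ [-3/410, 87/410)
j=4 picked index 3: u0 ∈ [-22/205, 23/205)
j=5 picked index 4: u0 ∈ [1/82, 17/82)
j=6 picked index 4: u0 ∈ [-18/205, 22/205)
j=7 picked index 6: u0 ∈ [13/410, 23/410)
j=8 picked index 8: u0 ∈ [-9/205, 16/205)
j=9 picked index 9: u0 ∈ [-9/410, 1/10)
intersection: [13/410, 23/410)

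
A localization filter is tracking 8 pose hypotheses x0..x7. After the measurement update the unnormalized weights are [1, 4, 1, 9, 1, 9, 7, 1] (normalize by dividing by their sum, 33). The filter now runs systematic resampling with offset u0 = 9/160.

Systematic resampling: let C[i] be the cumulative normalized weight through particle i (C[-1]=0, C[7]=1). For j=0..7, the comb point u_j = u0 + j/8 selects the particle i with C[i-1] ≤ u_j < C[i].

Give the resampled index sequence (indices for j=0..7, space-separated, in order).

C = [1/33, 5/33, 2/11, 5/11, 16/33, 25/33, 32/33, 1]
j=0: u_0=9/160 ∈ [1/33, 5/33) → index 1
j=1: u_1=29/160 ∈ [5/33, 2/11) → index 2
j=2: u_2=49/160 ∈ [2/11, 5/11) → index 3
j=3: u_3=69/160 ∈ [2/11, 5/11) → index 3
j=4: u_4=89/160 ∈ [16/33, 25/33) → index 5
j=5: u_5=109/160 ∈ [16/33, 25/33) → index 5
j=6: u_6=129/160 ∈ [25/33, 32/33) → index 6
j=7: u_7=149/160 ∈ [25/33, 32/33) → index 6

1 2 3 3 5 5 6 6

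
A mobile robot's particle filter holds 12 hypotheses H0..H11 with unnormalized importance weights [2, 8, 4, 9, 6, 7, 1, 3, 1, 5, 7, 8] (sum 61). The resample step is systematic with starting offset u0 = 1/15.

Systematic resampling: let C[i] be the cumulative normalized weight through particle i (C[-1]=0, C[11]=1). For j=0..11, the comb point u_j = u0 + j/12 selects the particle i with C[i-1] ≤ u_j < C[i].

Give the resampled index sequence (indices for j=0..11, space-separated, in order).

1 1 3 3 4 5 5 7 9 10 11 11

C = [2/61, 10/61, 14/61, 23/61, 29/61, 36/61, 37/61, 40/61, 41/61, 46/61, 53/61, 1]
j=0: u_0=1/15 ∈ [2/61, 10/61) → index 1
j=1: u_1=3/20 ∈ [2/61, 10/61) → index 1
j=2: u_2=7/30 ∈ [14/61, 23/61) → index 3
j=3: u_3=19/60 ∈ [14/61, 23/61) → index 3
j=4: u_4=2/5 ∈ [23/61, 29/61) → index 4
j=5: u_5=29/60 ∈ [29/61, 36/61) → index 5
j=6: u_6=17/30 ∈ [29/61, 36/61) → index 5
j=7: u_7=13/20 ∈ [37/61, 40/61) → index 7
j=8: u_8=11/15 ∈ [41/61, 46/61) → index 9
j=9: u_9=49/60 ∈ [46/61, 53/61) → index 10
j=10: u_10=9/10 ∈ [53/61, 1) → index 11
j=11: u_11=59/60 ∈ [53/61, 1) → index 11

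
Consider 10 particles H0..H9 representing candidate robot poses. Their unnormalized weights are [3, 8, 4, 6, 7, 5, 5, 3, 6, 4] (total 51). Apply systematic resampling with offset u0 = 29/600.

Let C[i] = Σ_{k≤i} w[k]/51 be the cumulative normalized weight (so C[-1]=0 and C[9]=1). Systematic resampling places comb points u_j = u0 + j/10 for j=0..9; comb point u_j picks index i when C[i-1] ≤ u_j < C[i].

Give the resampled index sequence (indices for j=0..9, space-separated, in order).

C = [1/17, 11/51, 5/17, 7/17, 28/51, 11/17, 38/51, 41/51, 47/51, 1]
j=0: u_0=29/600 ∈ [0, 1/17) → index 0
j=1: u_1=89/600 ∈ [1/17, 11/51) → index 1
j=2: u_2=149/600 ∈ [11/51, 5/17) → index 2
j=3: u_3=209/600 ∈ [5/17, 7/17) → index 3
j=4: u_4=269/600 ∈ [7/17, 28/51) → index 4
j=5: u_5=329/600 ∈ [7/17, 28/51) → index 4
j=6: u_6=389/600 ∈ [11/17, 38/51) → index 6
j=7: u_7=449/600 ∈ [38/51, 41/51) → index 7
j=8: u_8=509/600 ∈ [41/51, 47/51) → index 8
j=9: u_9=569/600 ∈ [47/51, 1) → index 9

0 1 2 3 4 4 6 7 8 9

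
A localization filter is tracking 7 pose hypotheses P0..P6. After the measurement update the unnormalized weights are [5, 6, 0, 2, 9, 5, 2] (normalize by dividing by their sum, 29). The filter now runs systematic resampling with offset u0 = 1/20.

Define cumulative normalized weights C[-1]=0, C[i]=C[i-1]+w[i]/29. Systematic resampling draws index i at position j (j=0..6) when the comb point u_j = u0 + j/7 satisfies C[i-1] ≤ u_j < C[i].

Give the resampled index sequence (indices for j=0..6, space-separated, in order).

0 1 1 4 4 5 5

C = [5/29, 11/29, 11/29, 13/29, 22/29, 27/29, 1]
j=0: u_0=1/20 ∈ [0, 5/29) → index 0
j=1: u_1=27/140 ∈ [5/29, 11/29) → index 1
j=2: u_2=47/140 ∈ [5/29, 11/29) → index 1
j=3: u_3=67/140 ∈ [13/29, 22/29) → index 4
j=4: u_4=87/140 ∈ [13/29, 22/29) → index 4
j=5: u_5=107/140 ∈ [22/29, 27/29) → index 5
j=6: u_6=127/140 ∈ [22/29, 27/29) → index 5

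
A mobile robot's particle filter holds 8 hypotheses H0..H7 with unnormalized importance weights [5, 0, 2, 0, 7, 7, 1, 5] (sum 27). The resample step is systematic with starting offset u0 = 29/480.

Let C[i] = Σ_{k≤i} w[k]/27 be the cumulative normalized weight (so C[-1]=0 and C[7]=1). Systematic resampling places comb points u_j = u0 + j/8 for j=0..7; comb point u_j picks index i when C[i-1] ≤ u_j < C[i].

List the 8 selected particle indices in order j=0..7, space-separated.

0 2 4 4 5 5 6 7

C = [5/27, 5/27, 7/27, 7/27, 14/27, 7/9, 22/27, 1]
j=0: u_0=29/480 ∈ [0, 5/27) → index 0
j=1: u_1=89/480 ∈ [5/27, 7/27) → index 2
j=2: u_2=149/480 ∈ [7/27, 14/27) → index 4
j=3: u_3=209/480 ∈ [7/27, 14/27) → index 4
j=4: u_4=269/480 ∈ [14/27, 7/9) → index 5
j=5: u_5=329/480 ∈ [14/27, 7/9) → index 5
j=6: u_6=389/480 ∈ [7/9, 22/27) → index 6
j=7: u_7=449/480 ∈ [22/27, 1) → index 7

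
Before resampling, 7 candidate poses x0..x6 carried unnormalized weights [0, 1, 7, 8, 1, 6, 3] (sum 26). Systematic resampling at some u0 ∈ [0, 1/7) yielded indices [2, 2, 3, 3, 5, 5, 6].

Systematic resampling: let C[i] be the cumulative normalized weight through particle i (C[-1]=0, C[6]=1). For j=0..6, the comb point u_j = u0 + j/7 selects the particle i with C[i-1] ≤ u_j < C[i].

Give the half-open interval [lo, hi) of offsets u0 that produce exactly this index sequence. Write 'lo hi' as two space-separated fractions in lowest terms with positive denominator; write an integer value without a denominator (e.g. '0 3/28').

C = [0, 1/26, 4/13, 8/13, 17/26, 23/26, 1]
j=0 picked index 2: u0 ∈ [1/26, 4/13)
j=1 picked index 2: u0 ∈ [-19/182, 15/91)
j=2 picked index 3: u0 ∈ [2/91, 30/91)
j=3 picked index 3: u0 ∈ [-11/91, 17/91)
j=4 picked index 5: u0 ∈ [15/182, 57/182)
j=5 picked index 5: u0 ∈ [-11/182, 31/182)
j=6 picked index 6: u0 ∈ [5/182, 1/7)
intersection: [15/182, 1/7)

15/182 1/7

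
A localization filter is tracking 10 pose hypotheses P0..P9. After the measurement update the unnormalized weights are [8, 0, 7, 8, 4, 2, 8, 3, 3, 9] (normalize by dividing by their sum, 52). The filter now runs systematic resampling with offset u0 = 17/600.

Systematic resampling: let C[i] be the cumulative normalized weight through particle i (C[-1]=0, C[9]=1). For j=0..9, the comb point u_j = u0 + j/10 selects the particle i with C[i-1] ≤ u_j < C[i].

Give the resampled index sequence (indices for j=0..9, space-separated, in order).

C = [2/13, 2/13, 15/52, 23/52, 27/52, 29/52, 37/52, 10/13, 43/52, 1]
j=0: u_0=17/600 ∈ [0, 2/13) → index 0
j=1: u_1=77/600 ∈ [0, 2/13) → index 0
j=2: u_2=137/600 ∈ [2/13, 15/52) → index 2
j=3: u_3=197/600 ∈ [15/52, 23/52) → index 3
j=4: u_4=257/600 ∈ [15/52, 23/52) → index 3
j=5: u_5=317/600 ∈ [27/52, 29/52) → index 5
j=6: u_6=377/600 ∈ [29/52, 37/52) → index 6
j=7: u_7=437/600 ∈ [37/52, 10/13) → index 7
j=8: u_8=497/600 ∈ [43/52, 1) → index 9
j=9: u_9=557/600 ∈ [43/52, 1) → index 9

0 0 2 3 3 5 6 7 9 9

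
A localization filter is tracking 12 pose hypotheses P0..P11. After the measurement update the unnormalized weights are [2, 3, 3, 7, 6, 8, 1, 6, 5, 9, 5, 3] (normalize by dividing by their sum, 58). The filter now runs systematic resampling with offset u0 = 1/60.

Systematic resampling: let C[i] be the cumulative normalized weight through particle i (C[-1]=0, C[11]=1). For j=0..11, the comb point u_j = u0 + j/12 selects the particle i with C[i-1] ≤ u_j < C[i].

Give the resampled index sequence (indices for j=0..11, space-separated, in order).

0 2 3 4 4 5 6 7 8 9 9 10

C = [1/29, 5/58, 4/29, 15/58, 21/58, 1/2, 15/29, 18/29, 41/58, 25/29, 55/58, 1]
j=0: u_0=1/60 ∈ [0, 1/29) → index 0
j=1: u_1=1/10 ∈ [5/58, 4/29) → index 2
j=2: u_2=11/60 ∈ [4/29, 15/58) → index 3
j=3: u_3=4/15 ∈ [15/58, 21/58) → index 4
j=4: u_4=7/20 ∈ [15/58, 21/58) → index 4
j=5: u_5=13/30 ∈ [21/58, 1/2) → index 5
j=6: u_6=31/60 ∈ [1/2, 15/29) → index 6
j=7: u_7=3/5 ∈ [15/29, 18/29) → index 7
j=8: u_8=41/60 ∈ [18/29, 41/58) → index 8
j=9: u_9=23/30 ∈ [41/58, 25/29) → index 9
j=10: u_10=17/20 ∈ [41/58, 25/29) → index 9
j=11: u_11=14/15 ∈ [25/29, 55/58) → index 10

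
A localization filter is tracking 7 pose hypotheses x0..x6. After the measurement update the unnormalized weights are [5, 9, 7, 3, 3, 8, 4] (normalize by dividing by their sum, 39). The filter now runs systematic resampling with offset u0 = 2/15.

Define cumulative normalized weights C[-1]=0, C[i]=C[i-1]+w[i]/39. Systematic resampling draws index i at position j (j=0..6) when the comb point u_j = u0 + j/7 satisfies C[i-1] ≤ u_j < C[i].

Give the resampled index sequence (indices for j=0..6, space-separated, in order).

C = [5/39, 14/39, 7/13, 8/13, 9/13, 35/39, 1]
j=0: u_0=2/15 ∈ [5/39, 14/39) → index 1
j=1: u_1=29/105 ∈ [5/39, 14/39) → index 1
j=2: u_2=44/105 ∈ [14/39, 7/13) → index 2
j=3: u_3=59/105 ∈ [7/13, 8/13) → index 3
j=4: u_4=74/105 ∈ [9/13, 35/39) → index 5
j=5: u_5=89/105 ∈ [9/13, 35/39) → index 5
j=6: u_6=104/105 ∈ [35/39, 1) → index 6

1 1 2 3 5 5 6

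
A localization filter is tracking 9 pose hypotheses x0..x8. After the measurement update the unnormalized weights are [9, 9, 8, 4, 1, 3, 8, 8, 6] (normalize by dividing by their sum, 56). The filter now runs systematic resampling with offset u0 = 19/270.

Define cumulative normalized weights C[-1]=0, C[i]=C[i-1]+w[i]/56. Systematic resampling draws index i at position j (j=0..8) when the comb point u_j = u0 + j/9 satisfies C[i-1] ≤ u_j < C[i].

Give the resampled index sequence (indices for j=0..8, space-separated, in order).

0 1 1 2 3 6 6 7 8

C = [9/56, 9/28, 13/28, 15/28, 31/56, 17/28, 3/4, 25/28, 1]
j=0: u_0=19/270 ∈ [0, 9/56) → index 0
j=1: u_1=49/270 ∈ [9/56, 9/28) → index 1
j=2: u_2=79/270 ∈ [9/56, 9/28) → index 1
j=3: u_3=109/270 ∈ [9/28, 13/28) → index 2
j=4: u_4=139/270 ∈ [13/28, 15/28) → index 3
j=5: u_5=169/270 ∈ [17/28, 3/4) → index 6
j=6: u_6=199/270 ∈ [17/28, 3/4) → index 6
j=7: u_7=229/270 ∈ [3/4, 25/28) → index 7
j=8: u_8=259/270 ∈ [25/28, 1) → index 8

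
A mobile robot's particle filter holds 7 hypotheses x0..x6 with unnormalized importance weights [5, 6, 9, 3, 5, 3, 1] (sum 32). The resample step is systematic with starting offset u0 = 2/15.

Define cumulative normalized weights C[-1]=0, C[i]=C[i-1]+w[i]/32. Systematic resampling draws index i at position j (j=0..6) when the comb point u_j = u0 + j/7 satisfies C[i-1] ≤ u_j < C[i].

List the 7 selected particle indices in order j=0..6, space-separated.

C = [5/32, 11/32, 5/8, 23/32, 7/8, 31/32, 1]
j=0: u_0=2/15 ∈ [0, 5/32) → index 0
j=1: u_1=29/105 ∈ [5/32, 11/32) → index 1
j=2: u_2=44/105 ∈ [11/32, 5/8) → index 2
j=3: u_3=59/105 ∈ [11/32, 5/8) → index 2
j=4: u_4=74/105 ∈ [5/8, 23/32) → index 3
j=5: u_5=89/105 ∈ [23/32, 7/8) → index 4
j=6: u_6=104/105 ∈ [31/32, 1) → index 6

0 1 2 2 3 4 6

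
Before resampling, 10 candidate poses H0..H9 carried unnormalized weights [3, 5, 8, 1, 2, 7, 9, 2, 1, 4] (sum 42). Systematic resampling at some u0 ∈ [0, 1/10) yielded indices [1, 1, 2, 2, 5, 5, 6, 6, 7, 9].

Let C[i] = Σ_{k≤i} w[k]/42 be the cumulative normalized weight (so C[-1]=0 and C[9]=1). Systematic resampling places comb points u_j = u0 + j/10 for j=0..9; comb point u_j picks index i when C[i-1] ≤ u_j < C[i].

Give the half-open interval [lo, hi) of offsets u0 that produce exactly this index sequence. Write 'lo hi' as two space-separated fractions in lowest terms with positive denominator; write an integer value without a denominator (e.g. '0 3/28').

1/14 17/210

C = [1/14, 4/21, 8/21, 17/42, 19/42, 13/21, 5/6, 37/42, 19/21, 1]
j=0 picked index 1: u0 ∈ [1/14, 4/21)
j=1 picked index 1: u0 ∈ [-1/35, 19/210)
j=2 picked index 2: u0 ∈ [-1/105, 19/105)
j=3 picked index 2: u0 ∈ [-23/210, 17/210)
j=4 picked index 5: u0 ∈ [11/210, 23/105)
j=5 picked index 5: u0 ∈ [-1/21, 5/42)
j=6 picked index 6: u0 ∈ [2/105, 7/30)
j=7 picked index 6: u0 ∈ [-17/210, 2/15)
j=8 picked index 7: u0 ∈ [1/30, 17/210)
j=9 picked index 9: u0 ∈ [1/210, 1/10)
intersection: [1/14, 17/210)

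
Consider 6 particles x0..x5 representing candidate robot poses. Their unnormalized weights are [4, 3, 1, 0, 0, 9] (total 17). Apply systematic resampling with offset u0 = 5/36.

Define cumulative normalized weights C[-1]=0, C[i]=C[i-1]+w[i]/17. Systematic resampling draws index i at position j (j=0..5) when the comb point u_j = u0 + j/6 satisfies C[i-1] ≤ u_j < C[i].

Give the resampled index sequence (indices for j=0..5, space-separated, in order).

0 1 5 5 5 5

C = [4/17, 7/17, 8/17, 8/17, 8/17, 1]
j=0: u_0=5/36 ∈ [0, 4/17) → index 0
j=1: u_1=11/36 ∈ [4/17, 7/17) → index 1
j=2: u_2=17/36 ∈ [8/17, 1) → index 5
j=3: u_3=23/36 ∈ [8/17, 1) → index 5
j=4: u_4=29/36 ∈ [8/17, 1) → index 5
j=5: u_5=35/36 ∈ [8/17, 1) → index 5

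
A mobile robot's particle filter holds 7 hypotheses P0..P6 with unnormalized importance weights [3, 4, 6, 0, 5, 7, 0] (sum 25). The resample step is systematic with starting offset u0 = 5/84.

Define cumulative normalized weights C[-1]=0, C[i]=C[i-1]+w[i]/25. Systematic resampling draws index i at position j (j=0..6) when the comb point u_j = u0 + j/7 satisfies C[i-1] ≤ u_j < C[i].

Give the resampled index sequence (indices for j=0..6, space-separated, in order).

0 1 2 2 4 5 5

C = [3/25, 7/25, 13/25, 13/25, 18/25, 1, 1]
j=0: u_0=5/84 ∈ [0, 3/25) → index 0
j=1: u_1=17/84 ∈ [3/25, 7/25) → index 1
j=2: u_2=29/84 ∈ [7/25, 13/25) → index 2
j=3: u_3=41/84 ∈ [7/25, 13/25) → index 2
j=4: u_4=53/84 ∈ [13/25, 18/25) → index 4
j=5: u_5=65/84 ∈ [18/25, 1) → index 5
j=6: u_6=11/12 ∈ [18/25, 1) → index 5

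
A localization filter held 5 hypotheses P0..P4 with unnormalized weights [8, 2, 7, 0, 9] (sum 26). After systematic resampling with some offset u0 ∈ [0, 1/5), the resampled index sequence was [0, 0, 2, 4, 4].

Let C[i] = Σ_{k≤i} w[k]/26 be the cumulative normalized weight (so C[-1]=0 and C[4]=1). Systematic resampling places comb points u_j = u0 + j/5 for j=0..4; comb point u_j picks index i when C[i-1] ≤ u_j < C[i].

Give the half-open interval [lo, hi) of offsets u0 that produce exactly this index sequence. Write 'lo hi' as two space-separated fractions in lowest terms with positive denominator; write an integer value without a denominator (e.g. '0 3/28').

7/130 7/65

C = [4/13, 5/13, 17/26, 17/26, 1]
j=0 picked index 0: u0 ∈ [0, 4/13)
j=1 picked index 0: u0 ∈ [-1/5, 7/65)
j=2 picked index 2: u0 ∈ [-1/65, 33/130)
j=3 picked index 4: u0 ∈ [7/130, 2/5)
j=4 picked index 4: u0 ∈ [-19/130, 1/5)
intersection: [7/130, 7/65)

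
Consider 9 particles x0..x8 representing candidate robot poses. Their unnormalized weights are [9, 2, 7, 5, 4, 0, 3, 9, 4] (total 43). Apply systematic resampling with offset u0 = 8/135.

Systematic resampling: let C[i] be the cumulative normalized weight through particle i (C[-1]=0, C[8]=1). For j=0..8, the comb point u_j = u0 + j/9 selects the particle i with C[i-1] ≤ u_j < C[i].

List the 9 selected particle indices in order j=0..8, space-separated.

C = [9/43, 11/43, 18/43, 23/43, 27/43, 27/43, 30/43, 39/43, 1]
j=0: u_0=8/135 ∈ [0, 9/43) → index 0
j=1: u_1=23/135 ∈ [0, 9/43) → index 0
j=2: u_2=38/135 ∈ [11/43, 18/43) → index 2
j=3: u_3=53/135 ∈ [11/43, 18/43) → index 2
j=4: u_4=68/135 ∈ [18/43, 23/43) → index 3
j=5: u_5=83/135 ∈ [23/43, 27/43) → index 4
j=6: u_6=98/135 ∈ [30/43, 39/43) → index 7
j=7: u_7=113/135 ∈ [30/43, 39/43) → index 7
j=8: u_8=128/135 ∈ [39/43, 1) → index 8

0 0 2 2 3 4 7 7 8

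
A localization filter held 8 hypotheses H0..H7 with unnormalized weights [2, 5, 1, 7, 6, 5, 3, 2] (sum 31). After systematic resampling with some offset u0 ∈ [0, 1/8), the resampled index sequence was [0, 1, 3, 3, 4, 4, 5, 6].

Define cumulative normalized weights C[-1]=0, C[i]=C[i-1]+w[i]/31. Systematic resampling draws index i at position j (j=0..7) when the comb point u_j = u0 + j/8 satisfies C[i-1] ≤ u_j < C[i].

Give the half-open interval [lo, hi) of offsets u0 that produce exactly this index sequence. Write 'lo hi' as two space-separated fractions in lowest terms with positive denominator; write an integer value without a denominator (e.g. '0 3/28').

C = [2/31, 7/31, 8/31, 15/31, 21/31, 26/31, 29/31, 1]
j=0 picked index 0: u0 ∈ [0, 2/31)
j=1 picked index 1: u0 ∈ [-15/248, 25/248)
j=2 picked index 3: u0 ∈ [1/124, 29/124)
j=3 picked index 3: u0 ∈ [-29/248, 27/248)
j=4 picked index 4: u0 ∈ [-1/62, 11/62)
j=5 picked index 4: u0 ∈ [-35/248, 13/248)
j=6 picked index 5: u0 ∈ [-9/124, 11/124)
j=7 picked index 6: u0 ∈ [-9/248, 15/248)
intersection: [1/124, 13/248)

1/124 13/248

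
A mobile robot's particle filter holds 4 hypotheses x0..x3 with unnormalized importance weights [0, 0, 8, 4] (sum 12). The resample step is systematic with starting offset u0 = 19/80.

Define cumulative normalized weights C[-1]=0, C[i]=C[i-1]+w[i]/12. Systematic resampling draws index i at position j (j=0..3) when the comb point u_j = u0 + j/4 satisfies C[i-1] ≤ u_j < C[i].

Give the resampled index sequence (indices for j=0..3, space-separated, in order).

2 2 3 3

C = [0, 0, 2/3, 1]
j=0: u_0=19/80 ∈ [0, 2/3) → index 2
j=1: u_1=39/80 ∈ [0, 2/3) → index 2
j=2: u_2=59/80 ∈ [2/3, 1) → index 3
j=3: u_3=79/80 ∈ [2/3, 1) → index 3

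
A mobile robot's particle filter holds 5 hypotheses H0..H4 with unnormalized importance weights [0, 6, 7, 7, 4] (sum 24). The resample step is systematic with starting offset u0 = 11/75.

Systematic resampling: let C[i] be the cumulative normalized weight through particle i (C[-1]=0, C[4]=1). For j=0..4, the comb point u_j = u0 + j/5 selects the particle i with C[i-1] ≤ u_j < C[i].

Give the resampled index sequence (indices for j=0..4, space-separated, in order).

C = [0, 1/4, 13/24, 5/6, 1]
j=0: u_0=11/75 ∈ [0, 1/4) → index 1
j=1: u_1=26/75 ∈ [1/4, 13/24) → index 2
j=2: u_2=41/75 ∈ [13/24, 5/6) → index 3
j=3: u_3=56/75 ∈ [13/24, 5/6) → index 3
j=4: u_4=71/75 ∈ [5/6, 1) → index 4

1 2 3 3 4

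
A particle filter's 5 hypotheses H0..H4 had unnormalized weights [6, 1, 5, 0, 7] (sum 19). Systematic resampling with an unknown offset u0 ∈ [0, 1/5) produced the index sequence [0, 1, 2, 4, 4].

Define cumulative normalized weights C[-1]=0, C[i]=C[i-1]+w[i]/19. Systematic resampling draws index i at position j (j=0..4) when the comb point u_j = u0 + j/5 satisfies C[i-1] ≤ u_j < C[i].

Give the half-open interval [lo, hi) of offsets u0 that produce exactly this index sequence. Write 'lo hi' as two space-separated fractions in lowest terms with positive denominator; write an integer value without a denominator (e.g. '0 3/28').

11/95 16/95

C = [6/19, 7/19, 12/19, 12/19, 1]
j=0 picked index 0: u0 ∈ [0, 6/19)
j=1 picked index 1: u0 ∈ [11/95, 16/95)
j=2 picked index 2: u0 ∈ [-3/95, 22/95)
j=3 picked index 4: u0 ∈ [3/95, 2/5)
j=4 picked index 4: u0 ∈ [-16/95, 1/5)
intersection: [11/95, 16/95)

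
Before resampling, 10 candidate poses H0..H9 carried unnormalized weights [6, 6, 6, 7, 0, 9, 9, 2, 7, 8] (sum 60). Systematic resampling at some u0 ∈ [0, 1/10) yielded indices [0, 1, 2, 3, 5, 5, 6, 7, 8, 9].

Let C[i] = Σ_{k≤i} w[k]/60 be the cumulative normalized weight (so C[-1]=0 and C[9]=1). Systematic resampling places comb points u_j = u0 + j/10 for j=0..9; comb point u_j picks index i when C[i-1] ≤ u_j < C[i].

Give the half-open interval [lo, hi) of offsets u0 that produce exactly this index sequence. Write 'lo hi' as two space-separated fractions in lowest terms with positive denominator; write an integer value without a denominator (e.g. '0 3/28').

C = [1/10, 1/5, 3/10, 5/12, 5/12, 17/30, 43/60, 3/4, 13/15, 1]
j=0 picked index 0: u0 ∈ [0, 1/10)
j=1 picked index 1: u0 ∈ [0, 1/10)
j=2 picked index 2: u0 ∈ [0, 1/10)
j=3 picked index 3: u0 ∈ [0, 7/60)
j=4 picked index 5: u0 ∈ [1/60, 1/6)
j=5 picked index 5: u0 ∈ [-1/12, 1/15)
j=6 picked index 6: u0 ∈ [-1/30, 7/60)
j=7 picked index 7: u0 ∈ [1/60, 1/20)
j=8 picked index 8: u0 ∈ [-1/20, 1/15)
j=9 picked index 9: u0 ∈ [-1/30, 1/10)
intersection: [1/60, 1/20)

1/60 1/20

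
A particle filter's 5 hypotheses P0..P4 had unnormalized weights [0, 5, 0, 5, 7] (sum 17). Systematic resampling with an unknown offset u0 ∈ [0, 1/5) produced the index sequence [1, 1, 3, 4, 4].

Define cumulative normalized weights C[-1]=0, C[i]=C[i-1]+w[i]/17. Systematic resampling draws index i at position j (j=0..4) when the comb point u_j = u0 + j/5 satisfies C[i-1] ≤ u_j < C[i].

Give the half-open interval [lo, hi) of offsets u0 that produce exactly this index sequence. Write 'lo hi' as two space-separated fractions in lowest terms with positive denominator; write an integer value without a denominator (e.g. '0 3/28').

0 8/85

C = [0, 5/17, 5/17, 10/17, 1]
j=0 picked index 1: u0 ∈ [0, 5/17)
j=1 picked index 1: u0 ∈ [-1/5, 8/85)
j=2 picked index 3: u0 ∈ [-9/85, 16/85)
j=3 picked index 4: u0 ∈ [-1/85, 2/5)
j=4 picked index 4: u0 ∈ [-18/85, 1/5)
intersection: [0, 8/85)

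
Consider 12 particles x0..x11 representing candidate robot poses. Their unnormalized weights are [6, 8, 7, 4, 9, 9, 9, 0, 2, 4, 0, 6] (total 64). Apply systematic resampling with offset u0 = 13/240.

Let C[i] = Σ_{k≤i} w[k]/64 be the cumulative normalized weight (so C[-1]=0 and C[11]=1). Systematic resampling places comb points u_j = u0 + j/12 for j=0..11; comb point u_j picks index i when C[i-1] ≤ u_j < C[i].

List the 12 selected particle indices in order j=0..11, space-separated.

C = [3/32, 7/32, 21/64, 25/64, 17/32, 43/64, 13/16, 13/16, 27/32, 29/32, 29/32, 1]
j=0: u_0=13/240 ∈ [0, 3/32) → index 0
j=1: u_1=11/80 ∈ [3/32, 7/32) → index 1
j=2: u_2=53/240 ∈ [7/32, 21/64) → index 2
j=3: u_3=73/240 ∈ [7/32, 21/64) → index 2
j=4: u_4=31/80 ∈ [21/64, 25/64) → index 3
j=5: u_5=113/240 ∈ [25/64, 17/32) → index 4
j=6: u_6=133/240 ∈ [17/32, 43/64) → index 5
j=7: u_7=51/80 ∈ [17/32, 43/64) → index 5
j=8: u_8=173/240 ∈ [43/64, 13/16) → index 6
j=9: u_9=193/240 ∈ [43/64, 13/16) → index 6
j=10: u_10=71/80 ∈ [27/32, 29/32) → index 9
j=11: u_11=233/240 ∈ [29/32, 1) → index 11

0 1 2 2 3 4 5 5 6 6 9 11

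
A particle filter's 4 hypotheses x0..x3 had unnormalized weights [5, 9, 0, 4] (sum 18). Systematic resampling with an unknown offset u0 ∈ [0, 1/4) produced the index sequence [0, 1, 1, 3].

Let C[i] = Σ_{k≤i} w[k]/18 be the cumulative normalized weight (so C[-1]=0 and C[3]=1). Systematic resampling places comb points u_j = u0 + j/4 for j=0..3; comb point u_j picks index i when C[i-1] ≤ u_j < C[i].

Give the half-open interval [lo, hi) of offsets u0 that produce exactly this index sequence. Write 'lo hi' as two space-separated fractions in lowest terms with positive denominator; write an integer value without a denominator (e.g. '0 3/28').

C = [5/18, 7/9, 7/9, 1]
j=0 picked index 0: u0 ∈ [0, 5/18)
j=1 picked index 1: u0 ∈ [1/36, 19/36)
j=2 picked index 1: u0 ∈ [-2/9, 5/18)
j=3 picked index 3: u0 ∈ [1/36, 1/4)
intersection: [1/36, 1/4)

1/36 1/4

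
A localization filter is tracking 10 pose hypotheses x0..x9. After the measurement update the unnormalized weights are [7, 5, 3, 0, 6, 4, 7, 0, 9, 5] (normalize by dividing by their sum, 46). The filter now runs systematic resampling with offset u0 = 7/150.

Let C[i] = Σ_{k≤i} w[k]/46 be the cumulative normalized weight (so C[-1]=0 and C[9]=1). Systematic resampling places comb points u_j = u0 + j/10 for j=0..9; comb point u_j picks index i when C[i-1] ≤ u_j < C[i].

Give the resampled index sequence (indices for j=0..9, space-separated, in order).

0 0 1 4 4 6 6 8 8 9

C = [7/46, 6/23, 15/46, 15/46, 21/46, 25/46, 16/23, 16/23, 41/46, 1]
j=0: u_0=7/150 ∈ [0, 7/46) → index 0
j=1: u_1=11/75 ∈ [0, 7/46) → index 0
j=2: u_2=37/150 ∈ [7/46, 6/23) → index 1
j=3: u_3=26/75 ∈ [15/46, 21/46) → index 4
j=4: u_4=67/150 ∈ [15/46, 21/46) → index 4
j=5: u_5=41/75 ∈ [25/46, 16/23) → index 6
j=6: u_6=97/150 ∈ [25/46, 16/23) → index 6
j=7: u_7=56/75 ∈ [16/23, 41/46) → index 8
j=8: u_8=127/150 ∈ [16/23, 41/46) → index 8
j=9: u_9=71/75 ∈ [41/46, 1) → index 9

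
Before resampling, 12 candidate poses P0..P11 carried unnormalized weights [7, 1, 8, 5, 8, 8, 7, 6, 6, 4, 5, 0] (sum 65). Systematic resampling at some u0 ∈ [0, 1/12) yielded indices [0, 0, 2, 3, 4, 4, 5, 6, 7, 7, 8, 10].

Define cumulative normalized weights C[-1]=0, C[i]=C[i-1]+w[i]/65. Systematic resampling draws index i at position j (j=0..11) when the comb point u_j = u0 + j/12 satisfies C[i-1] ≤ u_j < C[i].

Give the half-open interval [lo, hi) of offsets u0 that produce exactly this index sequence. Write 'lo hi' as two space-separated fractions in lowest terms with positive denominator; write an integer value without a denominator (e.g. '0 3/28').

C = [7/65, 8/65, 16/65, 21/65, 29/65, 37/65, 44/65, 10/13, 56/65, 12/13, 1, 1]
j=0 picked index 0: u0 ∈ [0, 7/65)
j=1 picked index 0: u0 ∈ [-1/12, 19/780)
j=2 picked index 2: u0 ∈ [-17/390, 31/390)
j=3 picked index 3: u0 ∈ [-1/260, 19/260)
j=4 picked index 4: u0 ∈ [-2/195, 22/195)
j=5 picked index 4: u0 ∈ [-73/780, 23/780)
j=6 picked index 5: u0 ∈ [-7/130, 9/130)
j=7 picked index 6: u0 ∈ [-11/780, 73/780)
j=8 picked index 7: u0 ∈ [2/195, 4/39)
j=9 picked index 7: u0 ∈ [-19/260, 1/52)
j=10 picked index 8: u0 ∈ [-5/78, 11/390)
j=11 picked index 10: u0 ∈ [1/156, 1/12)
intersection: [2/195, 1/52)

2/195 1/52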